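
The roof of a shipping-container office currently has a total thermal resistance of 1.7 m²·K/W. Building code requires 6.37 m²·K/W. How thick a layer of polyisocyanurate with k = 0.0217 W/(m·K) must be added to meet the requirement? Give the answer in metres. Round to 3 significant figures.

0.101 m

ΔR = 6.37 − 1.7 = 4.67 m²·K/W
L = ΔR × k = 4.67 × 0.0217 = 0.1013 m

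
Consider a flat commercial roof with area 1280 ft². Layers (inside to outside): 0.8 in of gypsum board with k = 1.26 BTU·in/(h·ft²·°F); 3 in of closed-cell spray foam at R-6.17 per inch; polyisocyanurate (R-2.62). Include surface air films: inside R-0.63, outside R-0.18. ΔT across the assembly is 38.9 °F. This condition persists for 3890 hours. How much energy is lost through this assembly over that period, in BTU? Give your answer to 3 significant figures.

0.8/1.26 = 0.6349
3 × 6.17 = 18.51
R_total = 0.63 + 0.6349 + 18.51 + 2.62 + 0.18 = 22.57 ft²·°F·h/BTU
Q = 1280 × 38.9 / 22.57 = 2206 BTU/h
E = 2206 × 3890 = 8580000 BTU

8580000 BTU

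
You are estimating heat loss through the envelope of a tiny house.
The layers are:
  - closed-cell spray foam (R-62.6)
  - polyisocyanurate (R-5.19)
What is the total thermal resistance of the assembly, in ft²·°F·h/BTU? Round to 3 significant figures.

R_total = 62.6 + 5.19 = 67.79 ft²·°F·h/BTU

67.8 ft²·°F·h/BTU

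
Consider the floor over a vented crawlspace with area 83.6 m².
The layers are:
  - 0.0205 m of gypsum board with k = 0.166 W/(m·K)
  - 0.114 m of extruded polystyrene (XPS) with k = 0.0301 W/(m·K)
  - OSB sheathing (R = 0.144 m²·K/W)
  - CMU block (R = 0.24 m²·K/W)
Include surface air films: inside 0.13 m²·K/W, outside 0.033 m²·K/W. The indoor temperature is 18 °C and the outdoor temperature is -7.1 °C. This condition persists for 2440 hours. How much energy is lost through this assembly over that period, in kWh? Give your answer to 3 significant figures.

0.0205/0.166 = 0.1235
0.114/0.0301 = 3.787
R_total = 0.13 + 0.1235 + 3.787 + 0.144 + 0.24 + 0.033 = 4.458 m²·K/W
Q = 83.6 × (18 − (-7.1)) / 4.458 = 470.7 W
E = 470.7 W × 2440 h / 1000 = 1149 kWh

1150 kWh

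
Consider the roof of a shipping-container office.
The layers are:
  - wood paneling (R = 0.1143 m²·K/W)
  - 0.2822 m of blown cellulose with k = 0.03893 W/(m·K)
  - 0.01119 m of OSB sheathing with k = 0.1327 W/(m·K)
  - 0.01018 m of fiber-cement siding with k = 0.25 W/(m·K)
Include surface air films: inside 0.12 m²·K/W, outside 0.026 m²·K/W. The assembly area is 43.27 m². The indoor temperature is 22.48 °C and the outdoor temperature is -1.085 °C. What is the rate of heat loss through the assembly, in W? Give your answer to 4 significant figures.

0.2822/0.03893 = 7.2489
0.01119/0.1327 = 0.084326
0.01018/0.25 = 0.04072
R_total = 0.12 + 0.1143 + 7.2489 + 0.084326 + 0.04072 + 0.026 = 7.6343 m²·K/W
Q = A·ΔT/R = 43.27 × (22.48 − (-1.085)) / 7.6343 = 133.56 W

133.6 W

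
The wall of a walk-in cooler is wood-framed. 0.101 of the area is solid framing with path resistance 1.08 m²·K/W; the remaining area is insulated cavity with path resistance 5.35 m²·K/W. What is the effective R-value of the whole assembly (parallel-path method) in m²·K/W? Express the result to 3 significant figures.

U_eff = 0.899/5.35 + 0.101/1.08 = 0.168 + 0.09352 = 0.2616
R_eff = 1/U_eff = 3.823 m²·K/W

3.82 m²·K/W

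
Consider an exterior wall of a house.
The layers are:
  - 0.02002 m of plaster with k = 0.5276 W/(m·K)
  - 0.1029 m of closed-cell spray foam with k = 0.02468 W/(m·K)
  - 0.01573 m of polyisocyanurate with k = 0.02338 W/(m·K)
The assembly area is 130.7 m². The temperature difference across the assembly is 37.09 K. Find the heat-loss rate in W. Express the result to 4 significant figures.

993.4 W

0.02002/0.5276 = 0.037945
0.1029/0.02468 = 4.1694
0.01573/0.02338 = 0.6728
R_total = 0.037945 + 4.1694 + 0.6728 = 4.8801 m²·K/W
Q = A·ΔT/R = 130.7 × 37.09 / 4.8801 = 993.35 W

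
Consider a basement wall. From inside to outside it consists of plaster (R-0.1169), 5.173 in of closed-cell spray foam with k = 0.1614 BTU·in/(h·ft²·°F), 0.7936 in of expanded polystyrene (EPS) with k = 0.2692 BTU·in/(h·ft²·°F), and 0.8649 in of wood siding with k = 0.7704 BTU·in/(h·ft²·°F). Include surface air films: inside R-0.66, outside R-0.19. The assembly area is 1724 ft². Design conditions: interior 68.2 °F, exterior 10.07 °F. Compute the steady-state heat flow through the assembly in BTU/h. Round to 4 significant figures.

5.173/0.1614 = 32.051
0.7936/0.2692 = 2.948
0.8649/0.7704 = 1.1227
R_total = 0.66 + 0.1169 + 32.051 + 2.948 + 1.1227 + 0.19 = 37.088 ft²·°F·h/BTU
Q = A·ΔT/R = 1724 × (68.2 − 10.07) / 37.088 = 2702.1 BTU/h

2702 BTU/h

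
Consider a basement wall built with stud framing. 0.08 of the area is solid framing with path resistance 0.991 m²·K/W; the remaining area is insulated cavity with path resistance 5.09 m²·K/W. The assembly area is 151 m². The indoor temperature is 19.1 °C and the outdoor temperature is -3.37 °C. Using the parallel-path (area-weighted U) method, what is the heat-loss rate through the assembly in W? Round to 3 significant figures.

U_eff = 0.92/5.09 + 0.08/0.991 = 0.1807 + 0.08073 = 0.2615
R_eff = 1/U_eff = 3.824 m²·K/W
Q = 151 × (19.1 − (-3.37)) / 3.824 = 887.2 W

887 W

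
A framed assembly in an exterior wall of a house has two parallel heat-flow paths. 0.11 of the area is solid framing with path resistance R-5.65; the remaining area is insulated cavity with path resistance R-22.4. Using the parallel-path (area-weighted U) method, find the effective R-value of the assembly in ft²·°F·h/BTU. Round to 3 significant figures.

16.9 ft²·°F·h/BTU

U_eff = 0.89/22.4 + 0.11/5.65 = 0.03973 + 0.01947 = 0.0592
R_eff = 1/U_eff = 16.89 ft²·°F·h/BTU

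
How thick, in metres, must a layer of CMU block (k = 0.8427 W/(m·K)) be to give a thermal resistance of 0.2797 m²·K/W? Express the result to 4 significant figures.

L = R·k = 0.2797 × 0.8427 = 0.2357 m

0.2357 m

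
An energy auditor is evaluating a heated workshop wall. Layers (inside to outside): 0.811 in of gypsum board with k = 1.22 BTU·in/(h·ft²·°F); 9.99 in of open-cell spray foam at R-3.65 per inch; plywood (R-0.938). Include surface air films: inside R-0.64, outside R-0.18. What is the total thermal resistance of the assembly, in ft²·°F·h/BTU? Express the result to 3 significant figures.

38.9 ft²·°F·h/BTU

0.811/1.22 = 0.6648
9.99 × 3.65 = 36.46
R_total = 0.64 + 0.6648 + 36.46 + 0.938 + 0.18 = 38.89 ft²·°F·h/BTU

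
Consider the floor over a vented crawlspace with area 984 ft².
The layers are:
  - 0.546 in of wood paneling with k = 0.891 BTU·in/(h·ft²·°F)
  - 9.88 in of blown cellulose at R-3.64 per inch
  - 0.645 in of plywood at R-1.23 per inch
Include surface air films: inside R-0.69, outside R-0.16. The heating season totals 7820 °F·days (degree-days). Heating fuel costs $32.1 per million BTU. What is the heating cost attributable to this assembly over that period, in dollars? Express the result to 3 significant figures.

155 dollars

0.546/0.891 = 0.6128
9.88 × 3.64 = 35.96
0.645 × 1.23 = 0.7933
R_total = 0.69 + 0.6128 + 35.96 + 0.7933 + 0.16 = 38.22 ft²·°F·h/BTU
E = A × HDD × 24 / R = 984 × 7820 × 24 / 38.22 = 4832000 BTU
Cost = 4832000/10⁶ × 32.1 = $155.1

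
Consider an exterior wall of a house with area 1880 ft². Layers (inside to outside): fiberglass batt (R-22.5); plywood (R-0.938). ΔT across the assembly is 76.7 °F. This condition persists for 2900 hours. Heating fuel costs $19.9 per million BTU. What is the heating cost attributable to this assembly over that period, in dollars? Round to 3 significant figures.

R_total = 22.5 + 0.938 = 23.44 ft²·°F·h/BTU
Q = 1880 × 76.7 / 23.44 = 6152 BTU/h
E = 6152 × 2900 = 17840000 BTU
Cost = 17840000/10⁶ × 19.9 = $355

355 dollars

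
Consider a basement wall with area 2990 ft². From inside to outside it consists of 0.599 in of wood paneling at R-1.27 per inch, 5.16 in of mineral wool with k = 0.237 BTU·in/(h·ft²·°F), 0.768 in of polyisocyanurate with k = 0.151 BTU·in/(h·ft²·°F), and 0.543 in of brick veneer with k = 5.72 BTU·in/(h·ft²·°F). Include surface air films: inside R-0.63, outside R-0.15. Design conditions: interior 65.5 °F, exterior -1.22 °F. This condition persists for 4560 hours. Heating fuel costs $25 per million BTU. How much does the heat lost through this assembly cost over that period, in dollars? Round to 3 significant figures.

0.599 × 1.27 = 0.7607
5.16/0.237 = 21.77
0.768/0.151 = 5.086
0.543/5.72 = 0.09493
R_total = 0.63 + 0.7607 + 21.77 + 5.086 + 0.09493 + 0.15 = 28.49 ft²·°F·h/BTU
Q = 2990 × (65.5 − (-1.22)) / 28.49 = 7001 BTU/h
E = 7001 × 4560 = 31930000 BTU
Cost = 31930000/10⁶ × 25 = $798.1

798 dollars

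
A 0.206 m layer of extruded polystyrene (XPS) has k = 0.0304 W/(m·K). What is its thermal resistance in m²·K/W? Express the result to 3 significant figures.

R = L/k = 0.206/0.0304 = 6.776 m²·K/W

6.78 m²·K/W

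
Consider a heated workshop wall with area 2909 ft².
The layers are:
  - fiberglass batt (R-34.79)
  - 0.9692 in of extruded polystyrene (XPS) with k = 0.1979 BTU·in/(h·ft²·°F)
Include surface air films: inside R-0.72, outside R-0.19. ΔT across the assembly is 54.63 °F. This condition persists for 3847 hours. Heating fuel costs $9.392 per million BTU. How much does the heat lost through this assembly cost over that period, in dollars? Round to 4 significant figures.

141.4 dollars

0.9692/0.1979 = 4.8974
R_total = 0.72 + 34.79 + 4.8974 + 0.19 = 40.597 ft²·°F·h/BTU
Q = 2909 × 54.63 / 40.597 = 3914.5 BTU/h
E = 3914.5 × 3847 = 15059000 BTU
Cost = 15059000/10⁶ × 9.392 = $141.43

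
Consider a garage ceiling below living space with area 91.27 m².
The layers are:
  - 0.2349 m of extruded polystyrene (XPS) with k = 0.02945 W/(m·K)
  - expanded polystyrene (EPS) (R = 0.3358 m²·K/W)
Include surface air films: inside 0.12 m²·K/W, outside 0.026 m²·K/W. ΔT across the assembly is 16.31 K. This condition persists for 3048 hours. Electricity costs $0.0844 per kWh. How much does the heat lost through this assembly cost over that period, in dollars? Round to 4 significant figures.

0.2349/0.02945 = 7.9762
R_total = 0.12 + 7.9762 + 0.3358 + 0.026 = 8.458 m²·K/W
Q = 91.27 × 16.31 / 8.458 = 176 W
E = 176 W × 3048 h / 1000 = 536.45 kWh
Cost = 536.45 × 0.0844 = $45.276

45.28 dollars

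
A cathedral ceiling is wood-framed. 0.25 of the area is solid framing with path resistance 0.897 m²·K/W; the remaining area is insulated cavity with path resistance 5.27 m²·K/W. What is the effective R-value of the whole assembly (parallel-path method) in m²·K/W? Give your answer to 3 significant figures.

2.38 m²·K/W

U_eff = 0.75/5.27 + 0.25/0.897 = 0.1423 + 0.2787 = 0.421
R_eff = 1/U_eff = 2.375 m²·K/W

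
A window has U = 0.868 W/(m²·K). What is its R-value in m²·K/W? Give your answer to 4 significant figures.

R = 1/U = 1/0.868 = 1.1521

1.152 m²·K/W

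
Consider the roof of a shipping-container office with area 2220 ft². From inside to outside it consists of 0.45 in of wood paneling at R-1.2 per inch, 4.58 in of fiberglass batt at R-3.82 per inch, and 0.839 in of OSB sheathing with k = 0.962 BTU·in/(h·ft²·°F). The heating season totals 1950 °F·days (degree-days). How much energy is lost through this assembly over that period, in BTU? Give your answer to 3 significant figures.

5490000 BTU

0.45 × 1.2 = 0.54
4.58 × 3.82 = 17.5
0.839/0.962 = 0.8721
R_total = 0.54 + 17.5 + 0.8721 = 18.91 ft²·°F·h/BTU
E = A × HDD × 24 / R = 2220 × 1950 × 24 / 18.91 = 5495000 BTU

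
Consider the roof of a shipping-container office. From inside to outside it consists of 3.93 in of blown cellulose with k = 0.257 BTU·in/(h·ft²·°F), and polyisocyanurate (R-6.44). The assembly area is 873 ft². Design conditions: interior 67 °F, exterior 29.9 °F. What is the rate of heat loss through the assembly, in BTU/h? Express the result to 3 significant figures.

3.93/0.257 = 15.29
R_total = 15.29 + 6.44 = 21.73 ft²·°F·h/BTU
Q = A·ΔT/R = 873 × (67 − 29.9) / 21.73 = 1490 BTU/h

1490 BTU/h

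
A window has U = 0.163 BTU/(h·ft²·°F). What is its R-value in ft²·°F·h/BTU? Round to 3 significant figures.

R = 1/U = 1/0.163 = 6.135

6.13 ft²·°F·h/BTU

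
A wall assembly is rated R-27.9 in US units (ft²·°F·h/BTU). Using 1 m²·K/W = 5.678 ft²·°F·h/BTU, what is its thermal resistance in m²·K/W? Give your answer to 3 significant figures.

R_SI = 27.9/5.678 = 4.914

4.91 m²·K/W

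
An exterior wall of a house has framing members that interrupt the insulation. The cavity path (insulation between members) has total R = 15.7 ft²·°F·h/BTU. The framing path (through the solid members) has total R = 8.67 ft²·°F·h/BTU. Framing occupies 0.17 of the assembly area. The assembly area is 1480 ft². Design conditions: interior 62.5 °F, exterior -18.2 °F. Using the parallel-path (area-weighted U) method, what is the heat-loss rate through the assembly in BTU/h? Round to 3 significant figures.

U_eff = 0.83/15.7 + 0.17/8.67 = 0.05287 + 0.01961 = 0.07247
R_eff = 1/U_eff = 13.8 ft²·°F·h/BTU
Q = 1480 × (62.5 − (-18.2)) / 13.8 = 8656 BTU/h

8660 BTU/h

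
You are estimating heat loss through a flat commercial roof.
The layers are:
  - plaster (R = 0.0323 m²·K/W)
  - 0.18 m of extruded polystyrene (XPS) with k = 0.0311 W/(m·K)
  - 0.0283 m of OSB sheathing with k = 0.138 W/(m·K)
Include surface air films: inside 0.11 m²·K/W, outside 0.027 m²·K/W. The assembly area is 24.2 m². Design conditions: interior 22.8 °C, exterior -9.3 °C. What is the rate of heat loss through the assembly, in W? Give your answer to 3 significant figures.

126 W

0.18/0.0311 = 5.788
0.0283/0.138 = 0.2051
R_total = 0.11 + 0.0323 + 5.788 + 0.2051 + 0.027 = 6.162 m²·K/W
Q = A·ΔT/R = 24.2 × (22.8 − (-9.3)) / 6.162 = 126.1 W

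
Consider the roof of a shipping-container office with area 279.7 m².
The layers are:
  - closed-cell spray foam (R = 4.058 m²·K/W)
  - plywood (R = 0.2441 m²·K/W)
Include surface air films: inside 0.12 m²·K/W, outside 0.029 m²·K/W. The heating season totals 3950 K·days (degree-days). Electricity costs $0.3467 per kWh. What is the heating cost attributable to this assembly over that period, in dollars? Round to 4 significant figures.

2065 dollars

R_total = 0.12 + 4.058 + 0.2441 + 0.029 = 4.4511 m²·K/W
E = A × HDD × 24 / R / 1000 = 279.7 × 3950 × 24 / 4.4511 / 1000 = 5957.1 kWh
Cost = 5957.1 × 0.3467 = $2065.3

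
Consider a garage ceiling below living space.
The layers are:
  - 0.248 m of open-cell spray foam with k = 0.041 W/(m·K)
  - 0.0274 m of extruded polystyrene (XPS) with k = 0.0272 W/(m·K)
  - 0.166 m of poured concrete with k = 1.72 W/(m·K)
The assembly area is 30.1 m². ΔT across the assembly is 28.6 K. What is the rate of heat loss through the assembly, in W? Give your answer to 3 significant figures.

0.248/0.041 = 6.049
0.0274/0.0272 = 1.007
0.166/1.72 = 0.09651
R_total = 6.049 + 1.007 + 0.09651 = 7.153 m²·K/W
Q = A·ΔT/R = 30.1 × 28.6 / 7.153 = 120.4 W

120 W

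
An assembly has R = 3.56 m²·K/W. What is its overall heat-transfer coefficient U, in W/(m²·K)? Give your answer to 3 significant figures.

U = 1/R = 1/3.56 = 0.2809

0.281 W/(m²·K)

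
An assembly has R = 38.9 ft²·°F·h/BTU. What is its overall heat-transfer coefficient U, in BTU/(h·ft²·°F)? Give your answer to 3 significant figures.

U = 1/R = 1/38.9 = 0.02571

0.0257 BTU/(h·ft²·°F)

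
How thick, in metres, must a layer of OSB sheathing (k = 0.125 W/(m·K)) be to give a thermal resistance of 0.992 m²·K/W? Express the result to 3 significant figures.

L = R·k = 0.992 × 0.125 = 0.124 m

0.124 m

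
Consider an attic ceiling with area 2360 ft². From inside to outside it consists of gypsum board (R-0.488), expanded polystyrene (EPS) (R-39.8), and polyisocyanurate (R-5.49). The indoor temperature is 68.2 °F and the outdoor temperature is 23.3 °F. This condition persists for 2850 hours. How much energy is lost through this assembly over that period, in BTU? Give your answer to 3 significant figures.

6600000 BTU

R_total = 0.488 + 39.8 + 5.49 = 45.78 ft²·°F·h/BTU
Q = 2360 × (68.2 − 23.3) / 45.78 = 2315 BTU/h
E = 2315 × 2850 = 6597000 BTU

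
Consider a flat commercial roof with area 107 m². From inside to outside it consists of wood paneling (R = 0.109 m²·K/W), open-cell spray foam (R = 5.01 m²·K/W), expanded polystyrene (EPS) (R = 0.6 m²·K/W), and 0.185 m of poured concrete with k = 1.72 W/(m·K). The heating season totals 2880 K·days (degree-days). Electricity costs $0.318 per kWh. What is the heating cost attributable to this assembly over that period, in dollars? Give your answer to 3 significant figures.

0.185/1.72 = 0.1076
R_total = 0.109 + 5.01 + 0.6 + 0.1076 = 5.827 m²·K/W
E = A × HDD × 24 / R / 1000 = 107 × 2880 × 24 / 5.827 / 1000 = 1269 kWh
Cost = 1269 × 0.318 = $403.6

404 dollars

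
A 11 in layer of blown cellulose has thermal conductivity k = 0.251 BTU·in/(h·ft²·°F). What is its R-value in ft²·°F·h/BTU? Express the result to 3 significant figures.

R = L/k = 11/0.251 = 43.82 ft²·°F·h/BTU

43.8 ft²·°F·h/BTU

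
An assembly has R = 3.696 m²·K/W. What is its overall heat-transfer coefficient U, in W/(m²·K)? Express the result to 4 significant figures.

0.2706 W/(m²·K)

U = 1/R = 1/3.696 = 0.27056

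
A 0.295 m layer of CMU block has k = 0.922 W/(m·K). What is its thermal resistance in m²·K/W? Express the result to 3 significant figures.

0.320 m²·K/W

R = L/k = 0.295/0.922 = 0.32 m²·K/W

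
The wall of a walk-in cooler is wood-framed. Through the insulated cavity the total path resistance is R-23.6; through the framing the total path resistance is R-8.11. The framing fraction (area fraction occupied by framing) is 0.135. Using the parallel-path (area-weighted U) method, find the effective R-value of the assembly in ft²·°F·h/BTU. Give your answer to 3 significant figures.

U_eff = 0.865/23.6 + 0.135/8.11 = 0.03665 + 0.01665 = 0.0533
R_eff = 1/U_eff = 18.76 ft²·°F·h/BTU

18.8 ft²·°F·h/BTU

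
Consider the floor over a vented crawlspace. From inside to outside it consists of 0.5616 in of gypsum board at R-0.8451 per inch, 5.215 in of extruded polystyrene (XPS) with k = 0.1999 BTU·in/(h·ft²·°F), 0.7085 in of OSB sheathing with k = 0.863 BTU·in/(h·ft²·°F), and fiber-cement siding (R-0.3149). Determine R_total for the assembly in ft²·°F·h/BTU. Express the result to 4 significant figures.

27.70 ft²·°F·h/BTU

0.5616 × 0.8451 = 0.47461
5.215/0.1999 = 26.088
0.7085/0.863 = 0.82097
R_total = 0.47461 + 26.088 + 0.82097 + 0.3149 = 27.699 ft²·°F·h/BTU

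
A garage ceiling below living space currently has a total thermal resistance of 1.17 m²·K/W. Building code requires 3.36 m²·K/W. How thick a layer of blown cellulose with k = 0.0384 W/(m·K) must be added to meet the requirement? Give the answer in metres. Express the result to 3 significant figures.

ΔR = 3.36 − 1.17 = 2.19 m²·K/W
L = ΔR × k = 2.19 × 0.0384 = 0.0841 m

0.0841 m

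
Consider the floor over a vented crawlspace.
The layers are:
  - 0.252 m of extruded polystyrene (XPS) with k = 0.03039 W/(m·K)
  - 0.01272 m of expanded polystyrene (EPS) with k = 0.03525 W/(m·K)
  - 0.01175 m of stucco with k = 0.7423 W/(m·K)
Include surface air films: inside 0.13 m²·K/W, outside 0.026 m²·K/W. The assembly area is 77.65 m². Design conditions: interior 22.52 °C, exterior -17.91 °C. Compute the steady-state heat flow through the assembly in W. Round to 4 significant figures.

355.7 W

0.252/0.03039 = 8.2922
0.01272/0.03525 = 0.36085
0.01175/0.7423 = 0.015829
R_total = 0.13 + 8.2922 + 0.36085 + 0.015829 + 0.026 = 8.8249 m²·K/W
Q = A·ΔT/R = 77.65 × (22.52 − (-17.91)) / 8.8249 = 355.74 W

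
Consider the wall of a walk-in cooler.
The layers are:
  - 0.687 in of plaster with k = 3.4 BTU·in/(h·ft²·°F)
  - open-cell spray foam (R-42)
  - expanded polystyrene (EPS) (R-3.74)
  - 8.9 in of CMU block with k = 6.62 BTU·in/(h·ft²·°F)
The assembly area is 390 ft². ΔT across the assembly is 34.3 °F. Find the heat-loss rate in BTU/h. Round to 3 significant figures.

283 BTU/h

0.687/3.4 = 0.2021
8.9/6.62 = 1.344
R_total = 0.2021 + 42 + 3.74 + 1.344 = 47.29 ft²·°F·h/BTU
Q = A·ΔT/R = 390 × 34.3 / 47.29 = 282.9 BTU/h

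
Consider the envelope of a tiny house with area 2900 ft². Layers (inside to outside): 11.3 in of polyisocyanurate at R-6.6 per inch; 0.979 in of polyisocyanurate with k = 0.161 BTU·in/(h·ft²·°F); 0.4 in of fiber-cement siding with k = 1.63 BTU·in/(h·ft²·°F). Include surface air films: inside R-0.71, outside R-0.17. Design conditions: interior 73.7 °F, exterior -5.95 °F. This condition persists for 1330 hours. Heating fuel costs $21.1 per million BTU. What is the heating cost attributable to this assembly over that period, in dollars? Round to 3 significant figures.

11.3 × 6.6 = 74.58
0.979/0.161 = 6.081
0.4/1.63 = 0.2454
R_total = 0.71 + 74.58 + 6.081 + 0.2454 + 0.17 = 81.79 ft²·°F·h/BTU
Q = 2900 × (73.7 − (-5.95)) / 81.79 = 2824 BTU/h
E = 2824 × 1330 = 3756000 BTU
Cost = 3756000/10⁶ × 21.1 = $79.26

79.3 dollars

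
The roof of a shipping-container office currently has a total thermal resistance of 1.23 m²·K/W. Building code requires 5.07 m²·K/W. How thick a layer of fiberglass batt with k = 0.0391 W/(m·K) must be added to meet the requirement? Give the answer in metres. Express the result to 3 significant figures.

0.150 m

ΔR = 5.07 − 1.23 = 3.84 m²·K/W
L = ΔR × k = 3.84 × 0.0391 = 0.1501 m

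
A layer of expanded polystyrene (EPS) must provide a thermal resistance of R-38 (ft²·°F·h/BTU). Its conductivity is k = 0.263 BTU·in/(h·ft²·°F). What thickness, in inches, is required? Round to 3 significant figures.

L = R × k = 38 × 0.263 = 9.994 in

9.99 in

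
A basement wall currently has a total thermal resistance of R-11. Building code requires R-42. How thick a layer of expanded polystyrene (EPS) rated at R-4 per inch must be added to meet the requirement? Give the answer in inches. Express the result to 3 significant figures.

ΔR = 42 − 11 = 31 ft²·°F·h/BTU
L = ΔR / (R/in) = 31/4 = 7.75 in

7.75 in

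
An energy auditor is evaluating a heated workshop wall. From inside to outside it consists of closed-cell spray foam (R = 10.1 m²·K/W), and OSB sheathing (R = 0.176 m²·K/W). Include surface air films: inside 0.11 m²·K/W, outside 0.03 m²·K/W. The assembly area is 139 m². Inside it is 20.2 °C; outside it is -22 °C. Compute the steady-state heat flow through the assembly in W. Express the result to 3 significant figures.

R_total = 0.11 + 10.1 + 0.176 + 0.03 = 10.42 m²·K/W
Q = A·ΔT/R = 139 × (20.2 − (-22)) / 10.42 = 563.2 W

563 W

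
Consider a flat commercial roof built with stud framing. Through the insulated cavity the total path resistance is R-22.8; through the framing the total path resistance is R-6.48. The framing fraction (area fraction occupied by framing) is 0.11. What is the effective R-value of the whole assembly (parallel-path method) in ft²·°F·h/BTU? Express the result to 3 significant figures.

17.9 ft²·°F·h/BTU

U_eff = 0.89/22.8 + 0.11/6.48 = 0.03904 + 0.01698 = 0.05601
R_eff = 1/U_eff = 17.85 ft²·°F·h/BTU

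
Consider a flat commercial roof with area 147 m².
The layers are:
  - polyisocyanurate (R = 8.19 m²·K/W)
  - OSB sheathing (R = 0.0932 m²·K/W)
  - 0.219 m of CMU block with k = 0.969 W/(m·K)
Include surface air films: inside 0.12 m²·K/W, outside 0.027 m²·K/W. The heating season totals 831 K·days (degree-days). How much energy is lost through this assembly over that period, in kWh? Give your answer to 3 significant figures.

339 kWh

0.219/0.969 = 0.226
R_total = 0.12 + 8.19 + 0.0932 + 0.226 + 0.027 = 8.656 m²·K/W
E = A × HDD × 24 / R / 1000 = 147 × 831 × 24 / 8.656 / 1000 = 338.7 kWh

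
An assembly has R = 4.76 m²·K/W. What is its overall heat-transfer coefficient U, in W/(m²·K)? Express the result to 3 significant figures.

U = 1/R = 1/4.76 = 0.2101

0.210 W/(m²·K)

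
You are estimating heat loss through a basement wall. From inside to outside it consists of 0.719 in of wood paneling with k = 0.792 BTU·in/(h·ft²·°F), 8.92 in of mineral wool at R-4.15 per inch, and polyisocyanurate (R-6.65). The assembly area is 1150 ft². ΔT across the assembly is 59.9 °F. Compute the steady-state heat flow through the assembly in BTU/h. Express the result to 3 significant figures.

0.719/0.792 = 0.9078
8.92 × 4.15 = 37.02
R_total = 0.9078 + 37.02 + 6.65 = 44.58 ft²·°F·h/BTU
Q = A·ΔT/R = 1150 × 59.9 / 44.58 = 1545 BTU/h

1550 BTU/h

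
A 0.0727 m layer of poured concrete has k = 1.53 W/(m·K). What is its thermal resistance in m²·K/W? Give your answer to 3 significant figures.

0.0475 m²·K/W

R = L/k = 0.0727/1.53 = 0.04752 m²·K/W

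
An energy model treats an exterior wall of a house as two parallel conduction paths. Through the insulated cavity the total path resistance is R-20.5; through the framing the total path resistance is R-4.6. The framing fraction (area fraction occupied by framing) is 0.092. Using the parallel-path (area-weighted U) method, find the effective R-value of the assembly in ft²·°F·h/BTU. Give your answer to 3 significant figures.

U_eff = 0.908/20.5 + 0.092/4.6 = 0.04429 + 0.02 = 0.06429
R_eff = 1/U_eff = 15.55 ft²·°F·h/BTU

15.6 ft²·°F·h/BTU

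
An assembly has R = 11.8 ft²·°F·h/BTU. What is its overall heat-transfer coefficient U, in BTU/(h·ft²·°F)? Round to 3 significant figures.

0.0847 BTU/(h·ft²·°F)

U = 1/R = 1/11.8 = 0.08475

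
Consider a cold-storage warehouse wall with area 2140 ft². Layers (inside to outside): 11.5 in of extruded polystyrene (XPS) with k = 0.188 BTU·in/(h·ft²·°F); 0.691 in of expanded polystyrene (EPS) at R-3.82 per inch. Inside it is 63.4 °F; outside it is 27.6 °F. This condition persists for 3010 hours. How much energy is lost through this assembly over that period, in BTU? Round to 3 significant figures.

3610000 BTU

11.5/0.188 = 61.17
0.691 × 3.82 = 2.64
R_total = 61.17 + 2.64 = 63.81 ft²·°F·h/BTU
Q = 2140 × (63.4 − 27.6) / 63.81 = 1201 BTU/h
E = 1201 × 3010 = 3614000 BTU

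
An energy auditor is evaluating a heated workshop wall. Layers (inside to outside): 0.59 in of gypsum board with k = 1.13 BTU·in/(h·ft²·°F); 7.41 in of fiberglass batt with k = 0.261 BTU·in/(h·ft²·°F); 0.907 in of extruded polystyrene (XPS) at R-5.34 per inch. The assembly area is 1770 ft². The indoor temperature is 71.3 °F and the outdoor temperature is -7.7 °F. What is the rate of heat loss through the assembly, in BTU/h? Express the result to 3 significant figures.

4140 BTU/h

0.59/1.13 = 0.5221
7.41/0.261 = 28.39
0.907 × 5.34 = 4.843
R_total = 0.5221 + 28.39 + 4.843 = 33.76 ft²·°F·h/BTU
Q = A·ΔT/R = 1770 × (71.3 − (-7.7)) / 33.76 = 4142 BTU/h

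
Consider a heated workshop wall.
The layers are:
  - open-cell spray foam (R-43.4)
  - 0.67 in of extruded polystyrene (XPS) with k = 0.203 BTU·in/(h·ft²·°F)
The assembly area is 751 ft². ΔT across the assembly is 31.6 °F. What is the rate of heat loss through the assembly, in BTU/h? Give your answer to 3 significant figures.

0.67/0.203 = 3.3
R_total = 43.4 + 3.3 = 46.7 ft²·°F·h/BTU
Q = A·ΔT/R = 751 × 31.6 / 46.7 = 508.2 BTU/h

508 BTU/h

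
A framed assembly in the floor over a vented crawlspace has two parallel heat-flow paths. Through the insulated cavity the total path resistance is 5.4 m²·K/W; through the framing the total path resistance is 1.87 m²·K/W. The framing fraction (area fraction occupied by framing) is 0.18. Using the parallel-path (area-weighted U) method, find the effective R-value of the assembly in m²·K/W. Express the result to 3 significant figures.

4.03 m²·K/W

U_eff = 0.82/5.4 + 0.18/1.87 = 0.1519 + 0.09626 = 0.2481
R_eff = 1/U_eff = 4.03 m²·K/W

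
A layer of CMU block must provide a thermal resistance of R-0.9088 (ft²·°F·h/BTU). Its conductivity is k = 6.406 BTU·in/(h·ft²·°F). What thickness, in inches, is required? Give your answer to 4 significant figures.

L = R × k = 0.9088 × 6.406 = 5.8218 in

5.822 in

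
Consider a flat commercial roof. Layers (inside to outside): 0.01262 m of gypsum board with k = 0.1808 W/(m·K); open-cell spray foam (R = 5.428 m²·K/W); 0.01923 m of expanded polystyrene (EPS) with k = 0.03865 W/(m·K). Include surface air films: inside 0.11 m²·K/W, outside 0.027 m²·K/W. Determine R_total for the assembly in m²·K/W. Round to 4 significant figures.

0.01262/0.1808 = 0.069801
0.01923/0.03865 = 0.49754
R_total = 0.11 + 0.069801 + 5.428 + 0.49754 + 0.027 = 6.1323 m²·K/W

6.132 m²·K/W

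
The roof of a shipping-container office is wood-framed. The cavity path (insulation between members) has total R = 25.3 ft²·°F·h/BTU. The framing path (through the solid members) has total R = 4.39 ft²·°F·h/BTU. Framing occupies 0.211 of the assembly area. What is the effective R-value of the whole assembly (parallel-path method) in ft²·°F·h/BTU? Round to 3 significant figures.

12.6 ft²·°F·h/BTU

U_eff = 0.789/25.3 + 0.211/4.39 = 0.03119 + 0.04806 = 0.07925
R_eff = 1/U_eff = 12.62 ft²·°F·h/BTU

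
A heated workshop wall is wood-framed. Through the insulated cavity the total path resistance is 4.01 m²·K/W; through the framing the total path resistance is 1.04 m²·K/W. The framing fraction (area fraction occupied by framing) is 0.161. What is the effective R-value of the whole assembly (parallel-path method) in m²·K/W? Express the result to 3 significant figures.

2.75 m²·K/W

U_eff = 0.839/4.01 + 0.161/1.04 = 0.2092 + 0.1548 = 0.364
R_eff = 1/U_eff = 2.747 m²·K/W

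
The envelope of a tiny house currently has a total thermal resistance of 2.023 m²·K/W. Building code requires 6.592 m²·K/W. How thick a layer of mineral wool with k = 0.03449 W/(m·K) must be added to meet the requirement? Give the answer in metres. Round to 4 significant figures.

ΔR = 6.592 − 2.023 = 4.569 m²·K/W
L = ΔR × k = 4.569 × 0.03449 = 0.15758 m

0.1576 m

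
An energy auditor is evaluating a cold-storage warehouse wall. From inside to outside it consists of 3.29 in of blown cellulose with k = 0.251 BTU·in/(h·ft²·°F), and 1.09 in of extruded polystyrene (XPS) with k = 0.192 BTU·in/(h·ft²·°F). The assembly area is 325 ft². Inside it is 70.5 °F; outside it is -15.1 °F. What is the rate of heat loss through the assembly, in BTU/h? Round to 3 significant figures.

3.29/0.251 = 13.11
1.09/0.192 = 5.677
R_total = 13.11 + 5.677 = 18.78 ft²·°F·h/BTU
Q = A·ΔT/R = 325 × (70.5 − (-15.1)) / 18.78 = 1481 BTU/h

1480 BTU/h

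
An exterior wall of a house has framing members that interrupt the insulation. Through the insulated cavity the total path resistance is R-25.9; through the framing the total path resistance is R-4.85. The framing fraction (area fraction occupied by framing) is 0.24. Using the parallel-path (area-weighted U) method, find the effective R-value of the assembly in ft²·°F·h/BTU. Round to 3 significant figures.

U_eff = 0.76/25.9 + 0.24/4.85 = 0.02934 + 0.04948 = 0.07883
R_eff = 1/U_eff = 12.69 ft²·°F·h/BTU

12.7 ft²·°F·h/BTU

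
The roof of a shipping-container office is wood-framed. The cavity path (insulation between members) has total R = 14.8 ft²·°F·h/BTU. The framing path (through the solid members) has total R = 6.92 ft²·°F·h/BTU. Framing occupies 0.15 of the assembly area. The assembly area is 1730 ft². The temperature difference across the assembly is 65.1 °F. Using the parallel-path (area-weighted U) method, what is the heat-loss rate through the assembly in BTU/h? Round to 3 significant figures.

U_eff = 0.85/14.8 + 0.15/6.92 = 0.05743 + 0.02168 = 0.07911
R_eff = 1/U_eff = 12.64 ft²·°F·h/BTU
Q = 1730 × 65.1 / 12.64 = 8909 BTU/h

8910 BTU/h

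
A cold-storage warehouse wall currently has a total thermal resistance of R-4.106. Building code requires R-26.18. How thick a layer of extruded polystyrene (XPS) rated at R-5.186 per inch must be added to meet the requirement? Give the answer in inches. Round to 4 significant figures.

ΔR = 26.18 − 4.106 = 22.074 ft²·°F·h/BTU
L = ΔR / (R/in) = 22.074/5.186 = 4.2565 in

4.256 in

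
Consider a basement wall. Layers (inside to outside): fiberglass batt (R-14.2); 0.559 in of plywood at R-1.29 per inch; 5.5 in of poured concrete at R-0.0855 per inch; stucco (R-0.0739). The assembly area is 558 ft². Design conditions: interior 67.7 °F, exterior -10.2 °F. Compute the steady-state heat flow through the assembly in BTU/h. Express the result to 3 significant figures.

0.559 × 1.29 = 0.7211
5.5 × 0.0855 = 0.4703
R_total = 14.2 + 0.7211 + 0.4703 + 0.0739 = 15.47 ft²·°F·h/BTU
Q = A·ΔT/R = 558 × (67.7 − (-10.2)) / 15.47 = 2811 BTU/h

2810 BTU/h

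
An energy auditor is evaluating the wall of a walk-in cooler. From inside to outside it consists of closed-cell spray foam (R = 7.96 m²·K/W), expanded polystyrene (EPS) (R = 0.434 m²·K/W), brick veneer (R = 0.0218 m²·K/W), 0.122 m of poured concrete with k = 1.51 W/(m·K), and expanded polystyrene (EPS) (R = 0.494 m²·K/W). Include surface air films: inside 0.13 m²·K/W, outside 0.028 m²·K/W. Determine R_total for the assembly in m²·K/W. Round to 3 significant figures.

0.122/1.51 = 0.08079
R_total = 0.13 + 7.96 + 0.434 + 0.0218 + 0.08079 + 0.494 + 0.028 = 9.149 m²·K/W

9.15 m²·K/W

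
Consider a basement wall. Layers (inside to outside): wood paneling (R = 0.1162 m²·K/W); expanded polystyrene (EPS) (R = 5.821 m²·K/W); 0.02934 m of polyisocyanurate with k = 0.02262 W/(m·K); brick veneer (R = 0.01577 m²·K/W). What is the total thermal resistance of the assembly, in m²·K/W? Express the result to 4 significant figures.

7.250 m²·K/W

0.02934/0.02262 = 1.2971
R_total = 0.1162 + 5.821 + 1.2971 + 0.01577 = 7.2501 m²·K/W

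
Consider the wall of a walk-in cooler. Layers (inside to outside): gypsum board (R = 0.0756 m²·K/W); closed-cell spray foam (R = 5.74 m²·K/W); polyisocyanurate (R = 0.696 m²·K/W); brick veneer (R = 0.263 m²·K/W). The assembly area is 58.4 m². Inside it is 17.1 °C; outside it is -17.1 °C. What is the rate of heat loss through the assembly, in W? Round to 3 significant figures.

295 W

R_total = 0.0756 + 5.74 + 0.696 + 0.263 = 6.775 m²·K/W
Q = A·ΔT/R = 58.4 × (17.1 − (-17.1)) / 6.775 = 294.8 W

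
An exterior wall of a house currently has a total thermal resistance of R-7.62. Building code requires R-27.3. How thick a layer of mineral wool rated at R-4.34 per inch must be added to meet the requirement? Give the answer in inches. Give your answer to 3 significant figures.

4.53 in

ΔR = 27.3 − 7.62 = 19.68 ft²·°F·h/BTU
L = ΔR / (R/in) = 19.68/4.34 = 4.535 in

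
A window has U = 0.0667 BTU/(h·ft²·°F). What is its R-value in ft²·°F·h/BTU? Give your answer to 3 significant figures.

15.0 ft²·°F·h/BTU

R = 1/U = 1/0.0667 = 14.99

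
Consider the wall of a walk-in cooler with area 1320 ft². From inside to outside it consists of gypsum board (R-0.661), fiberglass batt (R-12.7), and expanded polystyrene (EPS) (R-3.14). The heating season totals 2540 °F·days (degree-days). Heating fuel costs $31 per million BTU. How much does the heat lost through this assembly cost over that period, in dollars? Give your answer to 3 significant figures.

R_total = 0.661 + 12.7 + 3.14 = 16.5 ft²·°F·h/BTU
E = A × HDD × 24 / R = 1320 × 2540 × 24 / 16.5 = 4877000 BTU
Cost = 4877000/10⁶ × 31 = $151.2

151 dollars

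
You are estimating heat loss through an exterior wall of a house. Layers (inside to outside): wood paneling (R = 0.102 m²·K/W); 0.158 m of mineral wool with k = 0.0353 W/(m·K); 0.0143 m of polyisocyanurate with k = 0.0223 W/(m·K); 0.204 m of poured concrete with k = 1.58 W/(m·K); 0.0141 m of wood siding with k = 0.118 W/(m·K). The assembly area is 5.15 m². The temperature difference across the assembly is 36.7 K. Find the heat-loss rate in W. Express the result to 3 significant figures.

0.158/0.0353 = 4.476
0.0143/0.0223 = 0.6413
0.204/1.58 = 0.1291
0.0141/0.118 = 0.1195
R_total = 0.102 + 4.476 + 0.6413 + 0.1291 + 0.1195 = 5.468 m²·K/W
Q = A·ΔT/R = 5.15 × 36.7 / 5.468 = 34.57 W

34.6 W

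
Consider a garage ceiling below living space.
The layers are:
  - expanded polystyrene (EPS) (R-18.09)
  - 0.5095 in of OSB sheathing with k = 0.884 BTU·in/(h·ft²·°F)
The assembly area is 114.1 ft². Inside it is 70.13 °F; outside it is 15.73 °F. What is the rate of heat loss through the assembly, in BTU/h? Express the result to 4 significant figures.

332.5 BTU/h

0.5095/0.884 = 0.57636
R_total = 18.09 + 0.57636 = 18.666 ft²·°F·h/BTU
Q = A·ΔT/R = 114.1 × (70.13 − 15.73) / 18.666 = 332.53 BTU/h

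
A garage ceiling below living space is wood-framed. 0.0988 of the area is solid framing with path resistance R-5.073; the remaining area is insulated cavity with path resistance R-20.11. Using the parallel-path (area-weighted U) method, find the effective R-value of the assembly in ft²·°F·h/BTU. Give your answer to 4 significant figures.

U_eff = 0.9012/20.11 + 0.0988/5.073 = 0.044814 + 0.019476 = 0.064289
R_eff = 1/U_eff = 15.555 ft²·°F·h/BTU

15.55 ft²·°F·h/BTU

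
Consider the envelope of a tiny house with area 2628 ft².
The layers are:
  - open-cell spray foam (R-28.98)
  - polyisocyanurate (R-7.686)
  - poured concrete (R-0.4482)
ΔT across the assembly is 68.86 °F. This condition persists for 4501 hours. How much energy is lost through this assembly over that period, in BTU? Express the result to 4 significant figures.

R_total = 28.98 + 7.686 + 0.4482 = 37.114 ft²·°F·h/BTU
Q = 2628 × 68.86 / 37.114 = 4875.9 BTU/h
E = 4875.9 × 4501 = 21946000 BTU

21950000 BTU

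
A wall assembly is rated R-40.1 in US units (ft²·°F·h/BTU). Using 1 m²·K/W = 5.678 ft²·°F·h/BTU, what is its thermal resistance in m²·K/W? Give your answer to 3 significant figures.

R_SI = 40.1/5.678 = 7.062

7.06 m²·K/W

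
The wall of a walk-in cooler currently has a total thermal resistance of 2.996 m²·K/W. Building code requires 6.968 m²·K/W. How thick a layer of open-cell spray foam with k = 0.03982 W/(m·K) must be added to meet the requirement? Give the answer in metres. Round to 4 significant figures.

ΔR = 6.968 − 2.996 = 3.972 m²·K/W
L = ΔR × k = 3.972 × 0.03982 = 0.15817 m

0.1582 m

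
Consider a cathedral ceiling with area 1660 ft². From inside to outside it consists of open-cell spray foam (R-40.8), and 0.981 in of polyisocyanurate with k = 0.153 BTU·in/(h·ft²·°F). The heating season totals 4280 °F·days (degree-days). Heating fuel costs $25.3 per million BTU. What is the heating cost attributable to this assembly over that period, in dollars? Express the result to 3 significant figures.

91.4 dollars

0.981/0.153 = 6.412
R_total = 40.8 + 6.412 = 47.21 ft²·°F·h/BTU
E = A × HDD × 24 / R = 1660 × 4280 × 24 / 47.21 = 3612000 BTU
Cost = 3612000/10⁶ × 25.3 = $91.38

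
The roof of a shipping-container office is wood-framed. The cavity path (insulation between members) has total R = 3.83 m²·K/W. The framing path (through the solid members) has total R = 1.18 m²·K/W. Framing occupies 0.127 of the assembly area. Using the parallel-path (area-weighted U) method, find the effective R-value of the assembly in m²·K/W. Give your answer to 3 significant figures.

2.98 m²·K/W

U_eff = 0.873/3.83 + 0.127/1.18 = 0.2279 + 0.1076 = 0.3356
R_eff = 1/U_eff = 2.98 m²·K/W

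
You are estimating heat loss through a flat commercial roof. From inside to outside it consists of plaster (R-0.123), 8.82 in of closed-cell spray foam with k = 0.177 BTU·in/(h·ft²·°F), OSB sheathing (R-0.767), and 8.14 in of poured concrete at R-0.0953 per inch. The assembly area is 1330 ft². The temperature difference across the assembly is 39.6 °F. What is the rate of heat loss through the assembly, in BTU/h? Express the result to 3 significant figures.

8.82/0.177 = 49.83
8.14 × 0.0953 = 0.7757
R_total = 0.123 + 49.83 + 0.767 + 0.7757 = 51.5 ft²·°F·h/BTU
Q = A·ΔT/R = 1330 × 39.6 / 51.5 = 1023 BTU/h

1020 BTU/h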